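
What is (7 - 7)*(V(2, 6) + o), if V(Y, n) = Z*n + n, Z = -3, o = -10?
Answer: 0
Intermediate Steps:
V(Y, n) = -2*n (V(Y, n) = -3*n + n = -2*n)
(7 - 7)*(V(2, 6) + o) = (7 - 7)*(-2*6 - 10) = 0*(-12 - 10) = 0*(-22) = 0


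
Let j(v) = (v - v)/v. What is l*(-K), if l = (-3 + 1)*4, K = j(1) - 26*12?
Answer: -2496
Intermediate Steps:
j(v) = 0 (j(v) = 0/v = 0)
K = -312 (K = 0 - 26*12 = 0 - 312 = -312)
l = -8 (l = -2*4 = -8)
l*(-K) = -(-8)*(-312) = -8*312 = -2496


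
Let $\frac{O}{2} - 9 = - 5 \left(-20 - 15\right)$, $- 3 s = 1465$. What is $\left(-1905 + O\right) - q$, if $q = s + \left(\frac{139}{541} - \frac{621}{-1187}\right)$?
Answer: $- \frac{2021760244}{1926501} \approx -1049.4$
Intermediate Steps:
$s = - \frac{1465}{3}$ ($s = \left(- \frac{1}{3}\right) 1465 = - \frac{1465}{3} \approx -488.33$)
$O = 368$ ($O = 18 + 2 \left(- 5 \left(-20 - 15\right)\right) = 18 + 2 \left(\left(-5\right) \left(-35\right)\right) = 18 + 2 \cdot 175 = 18 + 350 = 368$)
$q = - \frac{939271793}{1926501}$ ($q = - \frac{1465}{3} + \left(\frac{139}{541} - \frac{621}{-1187}\right) = - \frac{1465}{3} + \left(139 \cdot \frac{1}{541} - - \frac{621}{1187}\right) = - \frac{1465}{3} + \left(\frac{139}{541} + \frac{621}{1187}\right) = - \frac{1465}{3} + \frac{500954}{642167} = - \frac{939271793}{1926501} \approx -487.55$)
$\left(-1905 + O\right) - q = \left(-1905 + 368\right) - - \frac{939271793}{1926501} = -1537 + \frac{939271793}{1926501} = - \frac{2021760244}{1926501}$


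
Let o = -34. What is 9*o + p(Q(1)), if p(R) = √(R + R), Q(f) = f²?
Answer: -306 + √2 ≈ -304.59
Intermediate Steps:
p(R) = √2*√R (p(R) = √(2*R) = √2*√R)
9*o + p(Q(1)) = 9*(-34) + √2*√(1²) = -306 + √2*√1 = -306 + √2*1 = -306 + √2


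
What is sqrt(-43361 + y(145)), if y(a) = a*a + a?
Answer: I*sqrt(22191) ≈ 148.97*I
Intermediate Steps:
y(a) = a + a**2 (y(a) = a**2 + a = a + a**2)
sqrt(-43361 + y(145)) = sqrt(-43361 + 145*(1 + 145)) = sqrt(-43361 + 145*146) = sqrt(-43361 + 21170) = sqrt(-22191) = I*sqrt(22191)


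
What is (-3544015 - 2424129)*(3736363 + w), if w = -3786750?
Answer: 300716871728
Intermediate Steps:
(-3544015 - 2424129)*(3736363 + w) = (-3544015 - 2424129)*(3736363 - 3786750) = -5968144*(-50387) = 300716871728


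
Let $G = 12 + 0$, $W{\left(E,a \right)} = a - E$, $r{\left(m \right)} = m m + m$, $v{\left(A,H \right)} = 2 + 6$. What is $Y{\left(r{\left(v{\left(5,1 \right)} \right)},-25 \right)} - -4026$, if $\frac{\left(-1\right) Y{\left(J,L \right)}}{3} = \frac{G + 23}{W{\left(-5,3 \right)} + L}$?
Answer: $\frac{68547}{17} \approx 4032.2$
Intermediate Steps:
$v{\left(A,H \right)} = 8$
$r{\left(m \right)} = m + m^{2}$ ($r{\left(m \right)} = m^{2} + m = m + m^{2}$)
$G = 12$
$Y{\left(J,L \right)} = - \frac{105}{8 + L}$ ($Y{\left(J,L \right)} = - 3 \frac{12 + 23}{\left(3 - -5\right) + L} = - 3 \frac{35}{\left(3 + 5\right) + L} = - 3 \frac{35}{8 + L} = - \frac{105}{8 + L}$)
$Y{\left(r{\left(v{\left(5,1 \right)} \right)},-25 \right)} - -4026 = - \frac{105}{8 - 25} - -4026 = - \frac{105}{-17} + 4026 = \left(-105\right) \left(- \frac{1}{17}\right) + 4026 = \frac{105}{17} + 4026 = \frac{68547}{17}$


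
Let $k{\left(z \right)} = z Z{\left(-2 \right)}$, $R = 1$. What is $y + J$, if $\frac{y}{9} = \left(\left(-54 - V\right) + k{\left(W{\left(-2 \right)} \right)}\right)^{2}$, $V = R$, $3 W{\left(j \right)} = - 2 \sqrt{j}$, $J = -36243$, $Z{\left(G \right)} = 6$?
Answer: $-9306 + 3960 i \sqrt{2} \approx -9306.0 + 5600.3 i$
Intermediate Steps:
$W{\left(j \right)} = - \frac{2 \sqrt{j}}{3}$ ($W{\left(j \right)} = \frac{\left(-2\right) \sqrt{j}}{3} = - \frac{2 \sqrt{j}}{3}$)
$V = 1$
$k{\left(z \right)} = 6 z$ ($k{\left(z \right)} = z 6 = 6 z$)
$y = 9 \left(-55 - 4 i \sqrt{2}\right)^{2}$ ($y = 9 \left(\left(-54 - 1\right) + 6 \left(- \frac{2 \sqrt{-2}}{3}\right)\right)^{2} = 9 \left(\left(-54 - 1\right) + 6 \left(- \frac{2 i \sqrt{2}}{3}\right)\right)^{2} = 9 \left(-55 + 6 \left(- \frac{2 i \sqrt{2}}{3}\right)\right)^{2} = 9 \left(-55 - 4 i \sqrt{2}\right)^{2} \approx 26937.0 + 5600.3 i$)
$y + J = \left(26937 + 3960 i \sqrt{2}\right) - 36243 = -9306 + 3960 i \sqrt{2}$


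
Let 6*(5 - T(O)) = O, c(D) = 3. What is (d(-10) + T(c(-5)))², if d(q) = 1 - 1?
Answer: 81/4 ≈ 20.250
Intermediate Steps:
d(q) = 0
T(O) = 5 - O/6
(d(-10) + T(c(-5)))² = (0 + (5 - ⅙*3))² = (0 + (5 - ½))² = (0 + 9/2)² = (9/2)² = 81/4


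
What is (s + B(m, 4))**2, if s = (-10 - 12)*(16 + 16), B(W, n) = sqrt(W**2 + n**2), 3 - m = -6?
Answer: (704 - sqrt(97))**2 ≈ 4.8185e+5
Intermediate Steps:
m = 9 (m = 3 - 1*(-6) = 3 + 6 = 9)
s = -704 (s = -22*32 = -704)
(s + B(m, 4))**2 = (-704 + sqrt(9**2 + 4**2))**2 = (-704 + sqrt(81 + 16))**2 = (-704 + sqrt(97))**2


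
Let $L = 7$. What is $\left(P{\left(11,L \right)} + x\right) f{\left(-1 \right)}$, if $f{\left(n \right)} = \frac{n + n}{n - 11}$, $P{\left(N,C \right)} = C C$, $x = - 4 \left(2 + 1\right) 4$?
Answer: $\frac{1}{6} \approx 0.16667$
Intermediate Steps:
$x = -48$ ($x = \left(-4\right) 3 \cdot 4 = \left(-12\right) 4 = -48$)
$P{\left(N,C \right)} = C^{2}$
$f{\left(n \right)} = \frac{2 n}{-11 + n}$
$\left(P{\left(11,L \right)} + x\right) f{\left(-1 \right)} = \left(7^{2} - 48\right) 2 \left(-1\right) \frac{1}{-11 - 1} = \left(49 - 48\right) 2 \left(-1\right) \frac{1}{-12} = 1 \cdot 2 \left(-1\right) \left(- \frac{1}{12}\right) = 1 \cdot \frac{1}{6} = \frac{1}{6}$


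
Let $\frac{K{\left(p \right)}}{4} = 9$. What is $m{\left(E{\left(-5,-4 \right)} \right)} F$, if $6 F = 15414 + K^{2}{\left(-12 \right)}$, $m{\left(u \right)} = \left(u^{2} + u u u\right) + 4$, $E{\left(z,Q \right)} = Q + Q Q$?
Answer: $5224660$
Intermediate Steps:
$E{\left(z,Q \right)} = Q + Q^{2}$
$K{\left(p \right)} = 36$ ($K{\left(p \right)} = 4 \cdot 9 = 36$)
$m{\left(u \right)} = 4 + u^{2} + u^{3}$ ($m{\left(u \right)} = \left(u^{2} + u^{2} u\right) + 4 = \left(u^{2} + u^{3}\right) + 4 = 4 + u^{2} + u^{3}$)
$F = 2785$ ($F = \frac{15414 + 36^{2}}{6} = \frac{15414 + 1296}{6} = \frac{1}{6} \cdot 16710 = 2785$)
$m{\left(E{\left(-5,-4 \right)} \right)} F = \left(4 + \left(- 4 \left(1 - 4\right)\right)^{2} + \left(- 4 \left(1 - 4\right)\right)^{3}\right) 2785 = \left(4 + \left(\left(-4\right) \left(-3\right)\right)^{2} + \left(\left(-4\right) \left(-3\right)\right)^{3}\right) 2785 = \left(4 + 12^{2} + 12^{3}\right) 2785 = \left(4 + 144 + 1728\right) 2785 = 1876 \cdot 2785 = 5224660$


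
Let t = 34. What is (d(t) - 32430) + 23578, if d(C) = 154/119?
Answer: -150462/17 ≈ -8850.7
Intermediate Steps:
d(C) = 22/17 (d(C) = 154*(1/119) = 22/17)
(d(t) - 32430) + 23578 = (22/17 - 32430) + 23578 = -551288/17 + 23578 = -150462/17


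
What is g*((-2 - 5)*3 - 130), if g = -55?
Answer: 8305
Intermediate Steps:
g*((-2 - 5)*3 - 130) = -55*((-2 - 5)*3 - 130) = -55*(-7*3 - 130) = -55*(-21 - 130) = -55*(-151) = 8305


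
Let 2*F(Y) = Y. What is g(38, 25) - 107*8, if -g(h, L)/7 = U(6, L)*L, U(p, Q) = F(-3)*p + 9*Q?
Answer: -38656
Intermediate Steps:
F(Y) = Y/2
U(p, Q) = 9*Q - 3*p/2 (U(p, Q) = ((½)*(-3))*p + 9*Q = -3*p/2 + 9*Q = 9*Q - 3*p/2)
g(h, L) = -7*L*(-9 + 9*L) (g(h, L) = -7*(9*L - 3/2*6)*L = -7*(9*L - 9)*L = -7*(-9 + 9*L)*L = -7*L*(-9 + 9*L))
g(38, 25) - 107*8 = 63*25*(1 - 1*25) - 107*8 = 63*25*(1 - 25) - 1*856 = 63*25*(-24) - 856 = -37800 - 856 = -38656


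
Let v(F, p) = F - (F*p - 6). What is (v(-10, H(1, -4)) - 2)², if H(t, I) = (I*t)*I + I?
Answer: 12996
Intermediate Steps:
H(t, I) = I + t*I² (H(t, I) = t*I² + I = I + t*I²)
v(F, p) = 6 + F - F*p (v(F, p) = F - (-6 + F*p) = F + (6 - F*p) = 6 + F - F*p)
(v(-10, H(1, -4)) - 2)² = ((6 - 10 - 1*(-10)*(-4*(1 - 4*1))) - 2)² = ((6 - 10 - 1*(-10)*(-4*(1 - 4))) - 2)² = ((6 - 10 - 1*(-10)*(-4*(-3))) - 2)² = ((6 - 10 - 1*(-10)*12) - 2)² = ((6 - 10 + 120) - 2)² = (116 - 2)² = 114² = 12996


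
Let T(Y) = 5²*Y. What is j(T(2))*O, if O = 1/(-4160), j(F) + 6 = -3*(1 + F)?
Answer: 159/4160 ≈ 0.038221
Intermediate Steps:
T(Y) = 25*Y
j(F) = -9 - 3*F (j(F) = -6 - 3*(1 + F) = -6 + (-3 - 3*F) = -9 - 3*F)
O = -1/4160 ≈ -0.00024038
j(T(2))*O = (-9 - 75*2)*(-1/4160) = (-9 - 3*50)*(-1/4160) = (-9 - 150)*(-1/4160) = -159*(-1/4160) = 159/4160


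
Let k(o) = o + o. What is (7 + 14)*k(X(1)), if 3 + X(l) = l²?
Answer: -84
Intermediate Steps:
X(l) = -3 + l²
k(o) = 2*o
(7 + 14)*k(X(1)) = (7 + 14)*(2*(-3 + 1²)) = 21*(2*(-3 + 1)) = 21*(2*(-2)) = 21*(-4) = -84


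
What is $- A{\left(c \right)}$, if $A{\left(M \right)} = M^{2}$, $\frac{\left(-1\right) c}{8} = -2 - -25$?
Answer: $-33856$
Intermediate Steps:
$c = -184$ ($c = - 8 \left(-2 - -25\right) = - 8 \left(-2 + 25\right) = \left(-8\right) 23 = -184$)
$- A{\left(c \right)} = - \left(-184\right)^{2} = \left(-1\right) 33856 = -33856$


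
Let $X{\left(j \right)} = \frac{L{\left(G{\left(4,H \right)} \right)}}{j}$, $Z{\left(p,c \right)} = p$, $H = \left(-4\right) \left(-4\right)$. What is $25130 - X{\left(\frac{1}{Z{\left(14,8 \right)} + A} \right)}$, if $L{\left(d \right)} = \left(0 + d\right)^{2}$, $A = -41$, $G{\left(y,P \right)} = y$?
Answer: $25562$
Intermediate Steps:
$H = 16$
$L{\left(d \right)} = d^{2}$
$X{\left(j \right)} = \frac{16}{j}$ ($X{\left(j \right)} = \frac{4^{2}}{j} = \frac{16}{j}$)
$25130 - X{\left(\frac{1}{Z{\left(14,8 \right)} + A} \right)} = 25130 - \frac{16}{\frac{1}{14 - 41}} = 25130 - \frac{16}{\frac{1}{-27}} = 25130 - \frac{16}{- \frac{1}{27}} = 25130 - 16 \left(-27\right) = 25130 - -432 = 25130 + 432 = 25562$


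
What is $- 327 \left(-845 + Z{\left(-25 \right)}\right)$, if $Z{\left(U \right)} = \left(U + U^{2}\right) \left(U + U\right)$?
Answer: $10086315$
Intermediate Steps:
$Z{\left(U \right)} = 2 U \left(U + U^{2}\right)$ ($Z{\left(U \right)} = \left(U + U^{2}\right) 2 U = 2 U \left(U + U^{2}\right)$)
$- 327 \left(-845 + Z{\left(-25 \right)}\right) = - 327 \left(-845 + 2 \left(-25\right)^{2} \left(1 - 25\right)\right) = - 327 \left(-845 + 2 \cdot 625 \left(-24\right)\right) = - 327 \left(-845 - 30000\right) = \left(-327\right) \left(-30845\right) = 10086315$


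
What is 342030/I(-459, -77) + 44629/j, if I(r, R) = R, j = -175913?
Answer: -60170959823/13545301 ≈ -4442.2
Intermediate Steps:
342030/I(-459, -77) + 44629/j = 342030/(-77) + 44629/(-175913) = 342030*(-1/77) + 44629*(-1/175913) = -342030/77 - 44629/175913 = -60170959823/13545301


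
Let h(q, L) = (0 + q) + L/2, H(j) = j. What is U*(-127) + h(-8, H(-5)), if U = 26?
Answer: -6625/2 ≈ -3312.5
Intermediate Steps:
h(q, L) = q + L/2 (h(q, L) = q + L*(½) = q + L/2)
U*(-127) + h(-8, H(-5)) = 26*(-127) + (-8 + (½)*(-5)) = -3302 + (-8 - 5/2) = -3302 - 21/2 = -6625/2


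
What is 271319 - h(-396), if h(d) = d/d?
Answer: 271318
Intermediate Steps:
h(d) = 1
271319 - h(-396) = 271319 - 1*1 = 271319 - 1 = 271318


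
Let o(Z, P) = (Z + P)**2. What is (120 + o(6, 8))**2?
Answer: 99856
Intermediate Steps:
o(Z, P) = (P + Z)**2
(120 + o(6, 8))**2 = (120 + (8 + 6)**2)**2 = (120 + 14**2)**2 = (120 + 196)**2 = 316**2 = 99856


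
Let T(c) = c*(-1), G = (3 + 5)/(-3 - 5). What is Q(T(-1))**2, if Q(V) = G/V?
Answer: 1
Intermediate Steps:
G = -1 (G = 8/(-8) = 8*(-1/8) = -1)
T(c) = -c
Q(V) = -1/V
Q(T(-1))**2 = (-1/((-1*(-1))))**2 = (-1/1)**2 = (-1*1)**2 = (-1)**2 = 1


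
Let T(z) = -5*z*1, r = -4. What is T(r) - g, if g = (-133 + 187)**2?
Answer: -2896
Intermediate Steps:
T(z) = -5*z
g = 2916 (g = 54**2 = 2916)
T(r) - g = -5*(-4) - 1*2916 = 20 - 2916 = -2896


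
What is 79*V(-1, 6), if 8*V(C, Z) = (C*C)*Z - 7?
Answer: -79/8 ≈ -9.8750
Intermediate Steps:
V(C, Z) = -7/8 + Z*C**2/8 (V(C, Z) = ((C*C)*Z - 7)/8 = (C**2*Z - 7)/8 = (Z*C**2 - 7)/8 = (-7 + Z*C**2)/8 = -7/8 + Z*C**2/8)
79*V(-1, 6) = 79*(-7/8 + (1/8)*6*(-1)**2) = 79*(-7/8 + (1/8)*6*1) = 79*(-7/8 + 3/4) = 79*(-1/8) = -79/8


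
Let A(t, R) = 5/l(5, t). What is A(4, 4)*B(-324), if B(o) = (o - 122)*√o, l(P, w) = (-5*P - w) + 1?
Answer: 10035*I/7 ≈ 1433.6*I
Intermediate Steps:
l(P, w) = 1 - w - 5*P (l(P, w) = (-w - 5*P) + 1 = 1 - w - 5*P)
A(t, R) = 5/(-24 - t) (A(t, R) = 5/(1 - t - 5*5) = 5/(1 - t - 25) = 5/(-24 - t))
B(o) = √o*(-122 + o) (B(o) = (-122 + o)*√o = √o*(-122 + o))
A(4, 4)*B(-324) = (-5/(24 + 4))*(√(-324)*(-122 - 324)) = (-5/28)*((18*I)*(-446)) = (-5*1/28)*(-8028*I) = -(-10035)*I/7 = 10035*I/7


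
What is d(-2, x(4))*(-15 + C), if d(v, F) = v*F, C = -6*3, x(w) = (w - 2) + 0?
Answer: 132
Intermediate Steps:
x(w) = -2 + w (x(w) = (-2 + w) + 0 = -2 + w)
C = -18
d(v, F) = F*v
d(-2, x(4))*(-15 + C) = ((-2 + 4)*(-2))*(-15 - 18) = (2*(-2))*(-33) = -4*(-33) = 132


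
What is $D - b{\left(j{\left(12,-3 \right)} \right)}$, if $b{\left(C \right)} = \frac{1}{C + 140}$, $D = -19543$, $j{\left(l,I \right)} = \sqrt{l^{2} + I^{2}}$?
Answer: $- \frac{380052861}{19447} + \frac{3 \sqrt{17}}{19447} \approx -19543.0$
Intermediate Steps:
$j{\left(l,I \right)} = \sqrt{I^{2} + l^{2}}$
$b{\left(C \right)} = \frac{1}{140 + C}$
$D - b{\left(j{\left(12,-3 \right)} \right)} = -19543 - \frac{1}{140 + \sqrt{\left(-3\right)^{2} + 12^{2}}} = -19543 - \frac{1}{140 + \sqrt{9 + 144}} = -19543 - \frac{1}{140 + \sqrt{153}} = -19543 - \frac{1}{140 + 3 \sqrt{17}}$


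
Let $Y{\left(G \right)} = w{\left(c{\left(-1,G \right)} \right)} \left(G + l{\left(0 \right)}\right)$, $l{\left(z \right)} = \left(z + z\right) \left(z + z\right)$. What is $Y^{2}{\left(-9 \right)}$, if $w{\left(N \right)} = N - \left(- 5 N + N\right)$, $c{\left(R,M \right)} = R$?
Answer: $2025$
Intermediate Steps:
$l{\left(z \right)} = 4 z^{2}$ ($l{\left(z \right)} = 2 z 2 z = 4 z^{2}$)
$w{\left(N \right)} = 5 N$ ($w{\left(N \right)} = N - - 4 N = N + 4 N = 5 N$)
$Y{\left(G \right)} = - 5 G$ ($Y{\left(G \right)} = 5 \left(-1\right) \left(G + 4 \cdot 0^{2}\right) = - 5 \left(G + 4 \cdot 0\right) = - 5 \left(G + 0\right) = - 5 G$)
$Y^{2}{\left(-9 \right)} = \left(\left(-5\right) \left(-9\right)\right)^{2} = 45^{2} = 2025$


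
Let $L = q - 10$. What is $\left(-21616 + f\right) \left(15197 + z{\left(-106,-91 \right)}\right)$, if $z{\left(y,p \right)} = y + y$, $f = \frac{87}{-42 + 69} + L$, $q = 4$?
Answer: $-323957385$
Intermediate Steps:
$L = -6$ ($L = 4 - 10 = -6$)
$f = - \frac{25}{9}$ ($f = \frac{87}{-42 + 69} - 6 = \frac{87}{27} - 6 = 87 \cdot \frac{1}{27} - 6 = \frac{29}{9} - 6 = - \frac{25}{9} \approx -2.7778$)
$z{\left(y,p \right)} = 2 y$
$\left(-21616 + f\right) \left(15197 + z{\left(-106,-91 \right)}\right) = \left(-21616 - \frac{25}{9}\right) \left(15197 + 2 \left(-106\right)\right) = - \frac{194569 \left(15197 - 212\right)}{9} = \left(- \frac{194569}{9}\right) 14985 = -323957385$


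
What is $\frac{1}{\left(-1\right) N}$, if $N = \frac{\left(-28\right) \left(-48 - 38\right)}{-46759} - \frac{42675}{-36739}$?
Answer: $- \frac{1717878901}{1906972813} \approx -0.90084$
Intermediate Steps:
$N = \frac{1906972813}{1717878901}$ ($N = \left(-28\right) \left(-86\right) \left(- \frac{1}{46759}\right) - - \frac{42675}{36739} = 2408 \left(- \frac{1}{46759}\right) + \frac{42675}{36739} = - \frac{2408}{46759} + \frac{42675}{36739} = \frac{1906972813}{1717878901} \approx 1.1101$)
$\frac{1}{\left(-1\right) N} = \frac{1}{\left(-1\right) \frac{1906972813}{1717878901}} = \frac{1}{- \frac{1906972813}{1717878901}} = - \frac{1717878901}{1906972813}$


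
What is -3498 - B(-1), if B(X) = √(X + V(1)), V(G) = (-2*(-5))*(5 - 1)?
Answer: -3498 - √39 ≈ -3504.2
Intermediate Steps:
V(G) = 40 (V(G) = 10*4 = 40)
B(X) = √(40 + X) (B(X) = √(X + 40) = √(40 + X))
-3498 - B(-1) = -3498 - √(40 - 1) = -3498 - √39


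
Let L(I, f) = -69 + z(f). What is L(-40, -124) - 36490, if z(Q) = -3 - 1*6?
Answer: -36568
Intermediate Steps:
z(Q) = -9 (z(Q) = -3 - 6 = -9)
L(I, f) = -78 (L(I, f) = -69 - 9 = -78)
L(-40, -124) - 36490 = -78 - 36490 = -36568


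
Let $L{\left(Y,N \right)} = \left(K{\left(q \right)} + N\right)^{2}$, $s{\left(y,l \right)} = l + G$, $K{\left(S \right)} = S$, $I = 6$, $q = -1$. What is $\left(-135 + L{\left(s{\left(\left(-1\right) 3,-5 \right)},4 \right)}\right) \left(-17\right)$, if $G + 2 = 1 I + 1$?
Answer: $2142$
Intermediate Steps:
$G = 5$ ($G = -2 + \left(1 \cdot 6 + 1\right) = -2 + \left(6 + 1\right) = -2 + 7 = 5$)
$s{\left(y,l \right)} = 5 + l$ ($s{\left(y,l \right)} = l + 5 = 5 + l$)
$L{\left(Y,N \right)} = \left(-1 + N\right)^{2}$
$\left(-135 + L{\left(s{\left(\left(-1\right) 3,-5 \right)},4 \right)}\right) \left(-17\right) = \left(-135 + \left(-1 + 4\right)^{2}\right) \left(-17\right) = \left(-135 + 3^{2}\right) \left(-17\right) = \left(-135 + 9\right) \left(-17\right) = \left(-126\right) \left(-17\right) = 2142$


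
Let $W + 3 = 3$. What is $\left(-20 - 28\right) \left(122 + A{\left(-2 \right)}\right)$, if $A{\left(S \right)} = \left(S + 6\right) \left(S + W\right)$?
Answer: $-5472$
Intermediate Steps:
$W = 0$ ($W = -3 + 3 = 0$)
$A{\left(S \right)} = S \left(6 + S\right)$ ($A{\left(S \right)} = \left(S + 6\right) \left(S + 0\right) = \left(6 + S\right) S = S \left(6 + S\right)$)
$\left(-20 - 28\right) \left(122 + A{\left(-2 \right)}\right) = \left(-20 - 28\right) \left(122 - 2 \left(6 - 2\right)\right) = \left(-20 - 28\right) \left(122 - 8\right) = - 48 \left(122 - 8\right) = \left(-48\right) 114 = -5472$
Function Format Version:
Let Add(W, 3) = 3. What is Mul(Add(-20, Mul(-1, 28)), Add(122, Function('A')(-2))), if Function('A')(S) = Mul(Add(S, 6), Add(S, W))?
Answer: -5472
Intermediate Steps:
W = 0 (W = Add(-3, 3) = 0)
Function('A')(S) = Mul(S, Add(6, S)) (Function('A')(S) = Mul(Add(S, 6), Add(S, 0)) = Mul(Add(6, S), S) = Mul(S, Add(6, S)))
Mul(Add(-20, Mul(-1, 28)), Add(122, Function('A')(-2))) = Mul(Add(-20, Mul(-1, 28)), Add(122, Mul(-2, Add(6, -2)))) = Mul(Add(-20, -28), Add(122, Mul(-2, 4))) = Mul(-48, Add(122, -8)) = Mul(-48, 114) = -5472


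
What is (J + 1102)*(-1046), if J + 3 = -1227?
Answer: 133888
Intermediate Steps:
J = -1230 (J = -3 - 1227 = -1230)
(J + 1102)*(-1046) = (-1230 + 1102)*(-1046) = -128*(-1046) = 133888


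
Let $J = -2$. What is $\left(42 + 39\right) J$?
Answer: $-162$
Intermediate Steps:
$\left(42 + 39\right) J = \left(42 + 39\right) \left(-2\right) = 81 \left(-2\right) = -162$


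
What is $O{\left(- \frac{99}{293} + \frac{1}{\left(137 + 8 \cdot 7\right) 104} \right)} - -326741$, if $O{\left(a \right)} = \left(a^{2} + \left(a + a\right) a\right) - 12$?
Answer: $\frac{11300682569623894139}{34587290161216} \approx 3.2673 \cdot 10^{5}$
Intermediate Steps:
$O{\left(a \right)} = -12 + 3 a^{2}$ ($O{\left(a \right)} = \left(a^{2} + 2 a a\right) - 12 = \left(a^{2} + 2 a^{2}\right) - 12 = 3 a^{2} - 12 = -12 + 3 a^{2}$)
$O{\left(- \frac{99}{293} + \frac{1}{\left(137 + 8 \cdot 7\right) 104} \right)} - -326741 = \left(-12 + 3 \left(- \frac{99}{293} + \frac{1}{\left(137 + 8 \cdot 7\right) 104}\right)^{2}\right) - -326741 = \left(-12 + 3 \left(\left(-99\right) \frac{1}{293} + \frac{1}{137 + 56} \cdot \frac{1}{104}\right)^{2}\right) + 326741 = \left(-12 + 3 \left(- \frac{99}{293} + \frac{1}{193} \cdot \frac{1}{104}\right)^{2}\right) + 326741 = \left(-12 + 3 \left(- \frac{99}{293} + \frac{1}{20072}\right)^{2}\right) + 326741 = \left(-12 + 3 \left(- \frac{1986835}{5881096}\right)^{2}\right) + 326741 = \left(-12 + 3 \cdot \frac{3947513317225}{34587290161216}\right) + 326741 = \left(-12 + \frac{11842539951675}{34587290161216}\right) + 326741 = - \frac{403204941982917}{34587290161216} + 326741 = \frac{11300682569623894139}{34587290161216}$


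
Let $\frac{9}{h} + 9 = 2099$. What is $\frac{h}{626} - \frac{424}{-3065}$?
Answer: $\frac{110952749}{802012420} \approx 0.13834$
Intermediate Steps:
$h = \frac{9}{2090}$ ($h = \frac{9}{-9 + 2099} = \frac{9}{2090} \approx 0.0043062$)
$\frac{h}{626} - \frac{424}{-3065} = \frac{9}{2090 \cdot 626} - \frac{424}{-3065} = \frac{9}{2090} \cdot \frac{1}{626} - - \frac{424}{3065} = \frac{9}{1308340} + \frac{424}{3065} = \frac{110952749}{802012420}$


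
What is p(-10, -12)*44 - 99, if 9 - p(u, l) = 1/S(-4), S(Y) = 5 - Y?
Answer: 2629/9 ≈ 292.11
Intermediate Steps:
p(u, l) = 80/9 (p(u, l) = 9 - 1/(5 - 1*(-4)) = 9 - 1/(5 + 4) = 9 - 1/9 = 9 - 1*⅑ = 9 - ⅑ = 80/9)
p(-10, -12)*44 - 99 = (80/9)*44 - 99 = 3520/9 - 99 = 2629/9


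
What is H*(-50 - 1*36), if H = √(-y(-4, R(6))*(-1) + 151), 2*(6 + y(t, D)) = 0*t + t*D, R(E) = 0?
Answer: -86*√145 ≈ -1035.6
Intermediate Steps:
y(t, D) = -6 + D*t/2 (y(t, D) = -6 + (0*t + t*D)/2 = -6 + (0 + D*t)/2 = -6 + (D*t)/2 = -6 + D*t/2)
H = √145 (H = √(-(-6 + (½)*0*(-4))*(-1) + 151) = √(-(-6 + 0)*(-1) + 151) = √(-1*(-6)*(-1) + 151) = √(6*(-1) + 151) = √(-6 + 151) = √145 ≈ 12.042)
H*(-50 - 1*36) = √145*(-50 - 1*36) = √145*(-50 - 36) = √145*(-86) = -86*√145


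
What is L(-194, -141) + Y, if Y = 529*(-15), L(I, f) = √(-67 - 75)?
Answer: -7935 + I*√142 ≈ -7935.0 + 11.916*I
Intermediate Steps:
L(I, f) = I*√142 (L(I, f) = √(-142) = I*√142)
Y = -7935
L(-194, -141) + Y = I*√142 - 7935 = -7935 + I*√142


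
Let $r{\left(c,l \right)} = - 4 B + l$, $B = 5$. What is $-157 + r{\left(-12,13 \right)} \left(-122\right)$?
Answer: $697$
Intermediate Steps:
$r{\left(c,l \right)} = -20 + l$ ($r{\left(c,l \right)} = \left(-4\right) 5 + l = -20 + l$)
$-157 + r{\left(-12,13 \right)} \left(-122\right) = -157 + \left(-20 + 13\right) \left(-122\right) = -157 - -854 = -157 + 854 = 697$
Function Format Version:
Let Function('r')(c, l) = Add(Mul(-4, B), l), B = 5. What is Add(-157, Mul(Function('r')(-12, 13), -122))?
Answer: 697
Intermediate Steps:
Function('r')(c, l) = Add(-20, l) (Function('r')(c, l) = Add(Mul(-4, 5), l) = Add(-20, l))
Add(-157, Mul(Function('r')(-12, 13), -122)) = Add(-157, Mul(Add(-20, 13), -122)) = Add(-157, Mul(-7, -122)) = Add(-157, 854) = 697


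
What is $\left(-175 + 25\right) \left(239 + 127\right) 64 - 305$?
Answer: $-3513905$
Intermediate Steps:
$\left(-175 + 25\right) \left(239 + 127\right) 64 - 305 = \left(-150\right) 366 \cdot 64 - 305 = \left(-54900\right) 64 - 305 = -3513600 - 305 = -3513905$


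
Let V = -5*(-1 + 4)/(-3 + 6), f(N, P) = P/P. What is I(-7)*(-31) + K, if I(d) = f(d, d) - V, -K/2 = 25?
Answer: -236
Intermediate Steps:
f(N, P) = 1
K = -50 (K = -2*25 = -50)
V = -5 (V = -5/1 = -5*1 = -5)
I(d) = 6 (I(d) = 1 - 1*(-5) = 1 + 5 = 6)
I(-7)*(-31) + K = 6*(-31) - 50 = -186 - 50 = -236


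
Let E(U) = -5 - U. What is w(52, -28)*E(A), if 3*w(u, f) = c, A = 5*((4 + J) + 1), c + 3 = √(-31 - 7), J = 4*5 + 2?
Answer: 140 - 140*I*√38/3 ≈ 140.0 - 287.67*I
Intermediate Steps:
J = 22 (J = 20 + 2 = 22)
c = -3 + I*√38 (c = -3 + √(-31 - 7) = -3 + √(-38) = -3 + I*√38 ≈ -3.0 + 6.1644*I)
A = 135 (A = 5*((4 + 22) + 1) = 5*(26 + 1) = 5*27 = 135)
w(u, f) = -1 + I*√38/3 (w(u, f) = (-3 + I*√38)/3 = -1 + I*√38/3)
w(52, -28)*E(A) = (-1 + I*√38/3)*(-5 - 1*135) = (-1 + I*√38/3)*(-5 - 135) = (-1 + I*√38/3)*(-140) = 140 - 140*I*√38/3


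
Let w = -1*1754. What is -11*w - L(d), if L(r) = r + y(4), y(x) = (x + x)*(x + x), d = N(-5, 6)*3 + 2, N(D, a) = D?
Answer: 19243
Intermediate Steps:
w = -1754
d = -13 (d = -5*3 + 2 = -15 + 2 = -13)
y(x) = 4*x² (y(x) = (2*x)*(2*x) = 4*x²)
L(r) = 64 + r (L(r) = r + 4*4² = r + 4*16 = r + 64 = 64 + r)
-11*w - L(d) = -11*(-1754) - (64 - 13) = 19294 - 1*51 = 19294 - 51 = 19243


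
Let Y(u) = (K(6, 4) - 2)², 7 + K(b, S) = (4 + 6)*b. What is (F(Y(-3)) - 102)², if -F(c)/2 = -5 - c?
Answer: 26112100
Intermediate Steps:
K(b, S) = -7 + 10*b (K(b, S) = -7 + (4 + 6)*b = -7 + 10*b)
Y(u) = 2601 (Y(u) = ((-7 + 10*6) - 2)² = ((-7 + 60) - 2)² = (53 - 2)² = 51² = 2601)
F(c) = 10 + 2*c (F(c) = -2*(-5 - c) = 10 + 2*c)
(F(Y(-3)) - 102)² = ((10 + 2*2601) - 102)² = ((10 + 5202) - 102)² = (5212 - 102)² = 5110² = 26112100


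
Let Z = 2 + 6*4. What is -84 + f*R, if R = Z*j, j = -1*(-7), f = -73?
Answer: -13370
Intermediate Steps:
j = 7
Z = 26 (Z = 2 + 24 = 26)
R = 182 (R = 26*7 = 182)
-84 + f*R = -84 - 73*182 = -84 - 13286 = -13370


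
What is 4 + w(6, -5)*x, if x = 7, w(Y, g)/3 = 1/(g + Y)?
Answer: 25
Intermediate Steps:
w(Y, g) = 3/(Y + g) (w(Y, g) = 3/(g + Y) = 3/(Y + g))
4 + w(6, -5)*x = 4 + (3/(6 - 5))*7 = 4 + (3/1)*7 = 4 + (3*1)*7 = 4 + 3*7 = 4 + 21 = 25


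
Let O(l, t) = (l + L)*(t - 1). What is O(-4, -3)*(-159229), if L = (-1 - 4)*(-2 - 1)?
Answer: 7006076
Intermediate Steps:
L = 15 (L = -5*(-3) = 15)
O(l, t) = (-1 + t)*(15 + l) (O(l, t) = (l + 15)*(t - 1) = (15 + l)*(-1 + t) = (-1 + t)*(15 + l))
O(-4, -3)*(-159229) = (-15 - 1*(-4) + 15*(-3) - 4*(-3))*(-159229) = (-15 + 4 - 45 + 12)*(-159229) = -44*(-159229) = 7006076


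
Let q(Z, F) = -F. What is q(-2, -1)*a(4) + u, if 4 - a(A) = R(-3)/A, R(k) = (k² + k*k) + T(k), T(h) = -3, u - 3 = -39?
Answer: -143/4 ≈ -35.750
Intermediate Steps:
u = -36 (u = 3 - 39 = -36)
R(k) = -3 + 2*k² (R(k) = (k² + k*k) - 3 = (k² + k²) - 3 = 2*k² - 3 = -3 + 2*k²)
a(A) = 4 - 15/A (a(A) = 4 - (-3 + 2*(-3)²)/A = 4 - (-3 + 2*9)/A = 4 - (-3 + 18)/A = 4 - 15/A)
q(-2, -1)*a(4) + u = (-1*(-1))*(4 - 15/4) - 36 = 1*(4 - 15*¼) - 36 = 1*(4 - 15/4) - 36 = 1*(¼) - 36 = ¼ - 36 = -143/4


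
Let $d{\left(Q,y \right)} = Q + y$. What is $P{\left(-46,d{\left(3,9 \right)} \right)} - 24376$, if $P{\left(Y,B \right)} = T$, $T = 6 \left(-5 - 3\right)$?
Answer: $-24424$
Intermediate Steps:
$T = -48$ ($T = 6 \left(-8\right) = -48$)
$P{\left(Y,B \right)} = -48$
$P{\left(-46,d{\left(3,9 \right)} \right)} - 24376 = -48 - 24376 = -24424$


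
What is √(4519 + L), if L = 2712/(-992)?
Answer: √17360527/62 ≈ 67.203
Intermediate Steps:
L = -339/124 (L = 2712*(-1/992) = -339/124 ≈ -2.7339)
√(4519 + L) = √(4519 - 339/124) = √(560017/124) = √17360527/62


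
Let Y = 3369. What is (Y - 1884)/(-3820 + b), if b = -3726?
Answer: -135/686 ≈ -0.19679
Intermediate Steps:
(Y - 1884)/(-3820 + b) = (3369 - 1884)/(-3820 - 3726) = 1485/(-7546) = 1485*(-1/7546) = -135/686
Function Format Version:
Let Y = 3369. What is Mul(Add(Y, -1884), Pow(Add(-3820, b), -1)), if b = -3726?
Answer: Rational(-135, 686) ≈ -0.19679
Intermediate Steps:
Mul(Add(Y, -1884), Pow(Add(-3820, b), -1)) = Mul(Add(3369, -1884), Pow(Add(-3820, -3726), -1)) = Mul(1485, Pow(-7546, -1)) = Mul(1485, Rational(-1, 7546)) = Rational(-135, 686)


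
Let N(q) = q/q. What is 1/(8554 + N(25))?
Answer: 1/8555 ≈ 0.00011689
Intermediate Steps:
N(q) = 1
1/(8554 + N(25)) = 1/(8554 + 1) = 1/8555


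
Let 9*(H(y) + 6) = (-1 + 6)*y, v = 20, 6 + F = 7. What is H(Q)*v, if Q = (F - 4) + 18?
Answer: 140/3 ≈ 46.667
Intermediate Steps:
F = 1 (F = -6 + 7 = 1)
Q = 15 (Q = (1 - 4) + 18 = -3 + 18 = 15)
H(y) = -6 + 5*y/9 (H(y) = -6 + ((-1 + 6)*y)/9 = -6 + (5*y)/9 = -6 + 5*y/9)
H(Q)*v = (-6 + (5/9)*15)*20 = (-6 + 25/3)*20 = (7/3)*20 = 140/3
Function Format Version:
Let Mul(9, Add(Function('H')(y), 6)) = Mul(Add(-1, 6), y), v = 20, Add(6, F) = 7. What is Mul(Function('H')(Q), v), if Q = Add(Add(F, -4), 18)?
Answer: Rational(140, 3) ≈ 46.667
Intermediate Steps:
F = 1 (F = Add(-6, 7) = 1)
Q = 15 (Q = Add(Add(1, -4), 18) = Add(-3, 18) = 15)
Function('H')(y) = Add(-6, Mul(Rational(5, 9), y)) (Function('H')(y) = Add(-6, Mul(Rational(1, 9), Mul(Add(-1, 6), y))) = Add(-6, Mul(Rational(1, 9), Mul(5, y))) = Add(-6, Mul(Rational(5, 9), y)))
Mul(Function('H')(Q), v) = Mul(Add(-6, Mul(Rational(5, 9), 15)), 20) = Mul(Add(-6, Rational(25, 3)), 20) = Mul(Rational(7, 3), 20) = Rational(140, 3)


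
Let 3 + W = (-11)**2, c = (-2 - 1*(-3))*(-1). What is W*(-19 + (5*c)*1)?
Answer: -2832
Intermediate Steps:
c = -1 (c = (-2 + 3)*(-1) = 1*(-1) = -1)
W = 118 (W = -3 + (-11)**2 = -3 + 121 = 118)
W*(-19 + (5*c)*1) = 118*(-19 + (5*(-1))*1) = 118*(-19 - 5*1) = 118*(-19 - 5) = 118*(-24) = -2832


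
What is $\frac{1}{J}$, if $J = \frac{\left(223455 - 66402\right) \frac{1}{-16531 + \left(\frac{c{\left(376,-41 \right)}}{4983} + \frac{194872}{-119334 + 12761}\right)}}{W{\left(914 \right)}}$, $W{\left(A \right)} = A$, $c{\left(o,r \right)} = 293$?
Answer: $- \frac{8024720058675824}{83403507485727} \approx -96.216$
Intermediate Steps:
$J = - \frac{83403507485727}{8024720058675824}$ ($J = \frac{\left(223455 - 66402\right) \frac{1}{-16531 + \left(\frac{293}{4983} + \frac{194872}{-119334 + 12761}\right)}}{914} = \frac{157053}{-16531 + \left(293 \cdot \frac{1}{4983} + \frac{194872}{-106573}\right)} \frac{1}{914} = \frac{157053}{-16531 + \left(\frac{293}{4983} + 194872 \left(- \frac{1}{106573}\right)\right)} \frac{1}{914} = \frac{157053}{-16531 + \left(\frac{293}{4983} - \frac{194872}{106573}\right)} \frac{1}{914} = \frac{157053}{-16531 - \frac{939821287}{531053259}} \cdot \frac{1}{914} = \frac{157053}{- \frac{8779781245816}{531053259}} \cdot \frac{1}{914} = 157053 \left(- \frac{531053259}{8779781245816}\right) \frac{1}{914} = \left(- \frac{83403507485727}{8779781245816}\right) \frac{1}{914} = - \frac{83403507485727}{8024720058675824} \approx -0.010393$)
$\frac{1}{J} = \frac{1}{- \frac{83403507485727}{8024720058675824}} = - \frac{8024720058675824}{83403507485727}$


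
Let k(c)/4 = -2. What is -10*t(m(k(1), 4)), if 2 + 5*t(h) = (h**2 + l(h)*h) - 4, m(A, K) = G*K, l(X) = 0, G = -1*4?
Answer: -500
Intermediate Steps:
G = -4
k(c) = -8 (k(c) = 4*(-2) = -8)
m(A, K) = -4*K
t(h) = -6/5 + h**2/5 (t(h) = -2/5 + ((h**2 + 0*h) - 4)/5 = -2/5 + ((h**2 + 0) - 4)/5 = -2/5 + (h**2 - 4)/5 = -2/5 + (-4 + h**2)/5 = -2/5 + (-4/5 + h**2/5) = -6/5 + h**2/5)
-10*t(m(k(1), 4)) = -10*(-6/5 + (-4*4)**2/5) = -10*(-6/5 + (1/5)*(-16)**2) = -10*(-6/5 + (1/5)*256) = -10*(-6/5 + 256/5) = -10*50 = -500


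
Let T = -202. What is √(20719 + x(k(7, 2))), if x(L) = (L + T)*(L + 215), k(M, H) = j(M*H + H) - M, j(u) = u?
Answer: I*√22513 ≈ 150.04*I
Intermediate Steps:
k(M, H) = H - M + H*M (k(M, H) = (M*H + H) - M = (H*M + H) - M = (H + H*M) - M = H - M + H*M)
x(L) = (-202 + L)*(215 + L) (x(L) = (L - 202)*(L + 215) = (-202 + L)*(215 + L))
√(20719 + x(k(7, 2))) = √(20719 + (-43430 + (-1*7 + 2*(1 + 7))² + 13*(-1*7 + 2*(1 + 7)))) = √(20719 + (-43430 + (-7 + 2*8)² + 13*(-7 + 2*8))) = √(20719 + (-43430 + (-7 + 16)² + 13*(-7 + 16))) = √(20719 + (-43430 + 9² + 13*9)) = √(20719 + (-43430 + 81 + 117)) = √(20719 - 43232) = √(-22513) = I*√22513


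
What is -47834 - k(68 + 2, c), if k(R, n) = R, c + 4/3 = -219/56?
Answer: -47904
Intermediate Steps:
c = -881/168 (c = -4/3 - 219/56 = -881/168 ≈ -5.2440)
-47834 - k(68 + 2, c) = -47834 - (68 + 2) = -47834 - 1*70 = -47834 - 70 = -47904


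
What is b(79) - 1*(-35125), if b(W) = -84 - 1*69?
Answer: 34972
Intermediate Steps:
b(W) = -153 (b(W) = -84 - 69 = -153)
b(79) - 1*(-35125) = -153 - 1*(-35125) = -153 + 35125 = 34972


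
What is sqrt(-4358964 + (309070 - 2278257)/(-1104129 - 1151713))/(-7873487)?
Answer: -I*sqrt(22181992379346692842)/17761342661054 ≈ -0.00026517*I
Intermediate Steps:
sqrt(-4358964 + (309070 - 2278257)/(-1104129 - 1151713))/(-7873487) = sqrt(-4358964 - 1969187/(-2255842))*(-1/7873487) = sqrt(-4358964 - 1969187*(-1/2255842))*(-1/7873487) = sqrt(-4358964 + 1969187/2255842)*(-1/7873487) = sqrt(-9833132098501/2255842)*(-1/7873487) = (I*sqrt(22181992379346692842)/2255842)*(-1/7873487) = -I*sqrt(22181992379346692842)/17761342661054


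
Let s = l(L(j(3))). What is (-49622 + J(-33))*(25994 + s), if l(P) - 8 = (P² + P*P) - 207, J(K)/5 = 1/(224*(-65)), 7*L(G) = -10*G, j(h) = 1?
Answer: -182669468346075/142688 ≈ -1.2802e+9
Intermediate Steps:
L(G) = -10*G/7 (L(G) = (-10*G)/7 = -10*G/7)
J(K) = -1/2912 (J(K) = 5*(1/(224*(-65))) = 5*((1/224)*(-1/65)) = 5*(-1/14560) = -1/2912)
l(P) = -199 + 2*P² (l(P) = 8 + ((P² + P*P) - 207) = 8 + ((P² + P²) - 207) = 8 + (2*P² - 207) = 8 + (-207 + 2*P²) = -199 + 2*P²)
s = -9551/49 (s = -199 + 2*(-10/7*1)² = -199 + 2*(-10/7)² = -199 + 2*(100/49) = -199 + 200/49 = -9551/49 ≈ -194.92)
(-49622 + J(-33))*(25994 + s) = (-49622 - 1/2912)*(25994 - 9551/49) = -144499265/2912*1264155/49 = -182669468346075/142688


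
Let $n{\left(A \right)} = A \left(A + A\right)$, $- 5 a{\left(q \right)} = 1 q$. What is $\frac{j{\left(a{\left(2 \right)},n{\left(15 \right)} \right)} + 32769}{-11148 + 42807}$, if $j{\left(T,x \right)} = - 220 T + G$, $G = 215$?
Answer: $\frac{11024}{10553} \approx 1.0446$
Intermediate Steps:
$a{\left(q \right)} = - \frac{q}{5}$ ($a{\left(q \right)} = - \frac{1 q}{5} = - \frac{q}{5}$)
$n{\left(A \right)} = 2 A^{2}$ ($n{\left(A \right)} = A 2 A = 2 A^{2}$)
$j{\left(T,x \right)} = 215 - 220 T$ ($j{\left(T,x \right)} = - 220 T + 215 = 215 - 220 T$)
$\frac{j{\left(a{\left(2 \right)},n{\left(15 \right)} \right)} + 32769}{-11148 + 42807} = \frac{\left(215 - 220 \left(\left(- \frac{1}{5}\right) 2\right)\right) + 32769}{-11148 + 42807} = \frac{\left(215 - -88\right) + 32769}{31659} = \left(\left(215 + 88\right) + 32769\right) \frac{1}{31659} = \left(303 + 32769\right) \frac{1}{31659} = 33072 \cdot \frac{1}{31659} = \frac{11024}{10553}$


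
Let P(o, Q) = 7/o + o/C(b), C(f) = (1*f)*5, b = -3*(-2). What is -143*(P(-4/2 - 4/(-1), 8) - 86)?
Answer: 353639/30 ≈ 11788.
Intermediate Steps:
b = 6
C(f) = 5*f (C(f) = f*5 = 5*f)
P(o, Q) = 7/o + o/30 (P(o, Q) = 7/o + o/((5*6)) = 7/o + o/30)
-143*(P(-4/2 - 4/(-1), 8) - 86) = -143*((7/(-4/2 - 4/(-1)) + (-4/2 - 4/(-1))/30) - 86) = -143*((7/(-4*1/2 - 4*(-1)) + (-4*1/2 - 4*(-1))/30) - 86) = -143*((7/(-2 + 4) + (-2 + 4)/30) - 86) = -143*((7/2 + (1/30)*2) - 86) = -143*((7*(1/2) + 1/15) - 86) = -143*((7/2 + 1/15) - 86) = -143*(107/30 - 86) = -143*(-2473/30) = 353639/30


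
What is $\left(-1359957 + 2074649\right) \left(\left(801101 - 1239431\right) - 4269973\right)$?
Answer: $-3364986487676$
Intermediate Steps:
$\left(-1359957 + 2074649\right) \left(\left(801101 - 1239431\right) - 4269973\right) = 714692 \left(-438330 - 4269973\right) = 714692 \left(-4708303\right) = -3364986487676$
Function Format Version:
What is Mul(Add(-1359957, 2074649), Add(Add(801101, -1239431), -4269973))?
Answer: -3364986487676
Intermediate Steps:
Mul(Add(-1359957, 2074649), Add(Add(801101, -1239431), -4269973)) = Mul(714692, Add(-438330, -4269973)) = Mul(714692, -4708303) = -3364986487676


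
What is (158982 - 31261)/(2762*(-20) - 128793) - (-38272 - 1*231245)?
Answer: 49599894340/184033 ≈ 2.6952e+5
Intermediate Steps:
(158982 - 31261)/(2762*(-20) - 128793) - (-38272 - 1*231245) = 127721/(-55240 - 128793) - (-38272 - 231245) = 127721/(-184033) - 1*(-269517) = 127721*(-1/184033) + 269517 = -127721/184033 + 269517 = 49599894340/184033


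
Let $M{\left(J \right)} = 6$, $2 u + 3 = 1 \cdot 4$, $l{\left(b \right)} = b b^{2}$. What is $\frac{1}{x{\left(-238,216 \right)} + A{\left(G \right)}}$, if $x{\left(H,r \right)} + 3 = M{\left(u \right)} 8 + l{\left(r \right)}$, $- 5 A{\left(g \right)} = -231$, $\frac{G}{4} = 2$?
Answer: $\frac{5}{50388936} \approx 9.9228 \cdot 10^{-8}$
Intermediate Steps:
$G = 8$ ($G = 4 \cdot 2 = 8$)
$A{\left(g \right)} = \frac{231}{5}$ ($A{\left(g \right)} = \left(- \frac{1}{5}\right) \left(-231\right) = \frac{231}{5}$)
$l{\left(b \right)} = b^{3}$
$u = \frac{1}{2}$ ($u = - \frac{3}{2} + \frac{1 \cdot 4}{2} = - \frac{3}{2} + \frac{1}{2} \cdot 4 = - \frac{3}{2} + 2 = \frac{1}{2} \approx 0.5$)
$x{\left(H,r \right)} = 45 + r^{3}$ ($x{\left(H,r \right)} = -3 + \left(6 \cdot 8 + r^{3}\right) = -3 + \left(48 + r^{3}\right) = 45 + r^{3}$)
$\frac{1}{x{\left(-238,216 \right)} + A{\left(G \right)}} = \frac{1}{\left(45 + 216^{3}\right) + \frac{231}{5}} = \frac{1}{\left(45 + 10077696\right) + \frac{231}{5}} = \frac{1}{10077741 + \frac{231}{5}} = \frac{1}{\frac{50388936}{5}} = \frac{5}{50388936}$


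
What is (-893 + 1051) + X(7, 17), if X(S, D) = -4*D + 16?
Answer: 106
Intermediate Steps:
X(S, D) = 16 - 4*D
(-893 + 1051) + X(7, 17) = (-893 + 1051) + (16 - 4*17) = 158 + (16 - 68) = 158 - 52 = 106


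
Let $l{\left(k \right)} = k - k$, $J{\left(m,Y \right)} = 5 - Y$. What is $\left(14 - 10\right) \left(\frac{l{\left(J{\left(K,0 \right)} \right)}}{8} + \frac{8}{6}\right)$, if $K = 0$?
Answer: $\frac{16}{3} \approx 5.3333$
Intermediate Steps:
$l{\left(k \right)} = 0$
$\left(14 - 10\right) \left(\frac{l{\left(J{\left(K,0 \right)} \right)}}{8} + \frac{8}{6}\right) = \left(14 - 10\right) \left(\frac{0}{8} + \frac{8}{6}\right) = 4 \left(0 \cdot \frac{1}{8} + 8 \cdot \frac{1}{6}\right) = 4 \left(0 + \frac{4}{3}\right) = 4 \cdot \frac{4}{3} = \frac{16}{3}$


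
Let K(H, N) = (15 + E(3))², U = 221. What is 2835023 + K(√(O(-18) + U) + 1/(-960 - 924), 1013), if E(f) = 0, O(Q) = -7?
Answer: 2835248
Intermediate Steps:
K(H, N) = 225 (K(H, N) = (15 + 0)² = 15² = 225)
2835023 + K(√(O(-18) + U) + 1/(-960 - 924), 1013) = 2835023 + 225 = 2835248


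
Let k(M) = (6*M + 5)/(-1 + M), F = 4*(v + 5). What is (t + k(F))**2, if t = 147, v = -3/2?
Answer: 4000000/169 ≈ 23669.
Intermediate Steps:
v = -3/2 (v = -3*1/2 = -3/2 ≈ -1.5000)
F = 14 (F = 4*(-3/2 + 5) = 4*(7/2) = 14)
k(M) = (5 + 6*M)/(-1 + M)
(t + k(F))**2 = (147 + (5 + 6*14)/(-1 + 14))**2 = (147 + (5 + 84)/13)**2 = (147 + (1/13)*89)**2 = (147 + 89/13)**2 = (2000/13)**2 = 4000000/169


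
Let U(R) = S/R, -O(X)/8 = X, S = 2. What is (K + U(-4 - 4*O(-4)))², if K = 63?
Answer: 17280649/4356 ≈ 3967.1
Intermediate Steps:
O(X) = -8*X
U(R) = 2/R
(K + U(-4 - 4*O(-4)))² = (63 + 2/(-4 - (-32)*(-4)))² = (63 + 2/(-4 - 4*32))² = (63 + 2/(-4 - 128))² = (63 + 2/(-132))² = (63 + 2*(-1/132))² = (63 - 1/66)² = (4157/66)² = 17280649/4356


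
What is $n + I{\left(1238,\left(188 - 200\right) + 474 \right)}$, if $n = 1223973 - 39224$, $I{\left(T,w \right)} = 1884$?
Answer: $1186633$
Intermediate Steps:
$n = 1184749$ ($n = 1223973 - 39224 = 1184749$)
$n + I{\left(1238,\left(188 - 200\right) + 474 \right)} = 1184749 + 1884 = 1186633$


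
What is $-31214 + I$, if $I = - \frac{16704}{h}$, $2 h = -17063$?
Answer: $- \frac{532571074}{17063} \approx -31212.0$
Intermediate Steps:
$h = - \frac{17063}{2}$ ($h = \frac{1}{2} \left(-17063\right) = - \frac{17063}{2} \approx -8531.5$)
$I = \frac{33408}{17063}$ ($I = - \frac{16704}{- \frac{17063}{2}} = \left(-16704\right) \left(- \frac{2}{17063}\right) = \frac{33408}{17063} \approx 1.9579$)
$-31214 + I = -31214 + \frac{33408}{17063} = - \frac{532571074}{17063}$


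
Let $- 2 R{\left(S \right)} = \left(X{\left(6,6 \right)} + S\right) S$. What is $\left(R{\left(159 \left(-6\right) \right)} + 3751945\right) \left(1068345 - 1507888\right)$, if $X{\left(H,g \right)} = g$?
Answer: $-1450381574707$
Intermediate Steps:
$R{\left(S \right)} = - \frac{S \left(6 + S\right)}{2}$ ($R{\left(S \right)} = - \frac{\left(6 + S\right) S}{2} = - \frac{S \left(6 + S\right)}{2}$)
$\left(R{\left(159 \left(-6\right) \right)} + 3751945\right) \left(1068345 - 1507888\right) = \left(- \frac{159 \left(-6\right) \left(6 + 159 \left(-6\right)\right)}{2} + 3751945\right) \left(1068345 - 1507888\right) = \left(\left(- \frac{1}{2}\right) \left(-954\right) \left(6 - 954\right) + 3751945\right) \left(-439543\right) = \left(\left(- \frac{1}{2}\right) \left(-954\right) \left(-948\right) + 3751945\right) \left(-439543\right) = \left(-452196 + 3751945\right) \left(-439543\right) = 3299749 \left(-439543\right) = -1450381574707$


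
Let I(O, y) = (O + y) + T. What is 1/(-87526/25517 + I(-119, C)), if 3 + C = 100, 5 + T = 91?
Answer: 25517/1545562 ≈ 0.016510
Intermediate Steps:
T = 86 (T = -5 + 91 = 86)
C = 97 (C = -3 + 100 = 97)
I(O, y) = 86 + O + y (I(O, y) = (O + y) + 86 = 86 + O + y)
1/(-87526/25517 + I(-119, C)) = 1/(-87526/25517 + (86 - 119 + 97)) = 1/(-87526*1/25517 + 64) = 1/(-87526/25517 + 64) = 1/(1545562/25517) = 25517/1545562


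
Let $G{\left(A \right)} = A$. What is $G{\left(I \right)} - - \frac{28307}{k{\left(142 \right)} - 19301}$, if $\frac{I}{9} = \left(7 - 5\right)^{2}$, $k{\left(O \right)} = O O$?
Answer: $\frac{59375}{863} \approx 68.801$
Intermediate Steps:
$k{\left(O \right)} = O^{2}$
$I = 36$ ($I = 9 \left(7 - 5\right)^{2} = 9 \cdot 2^{2} = 9 \cdot 4 = 36$)
$G{\left(I \right)} - - \frac{28307}{k{\left(142 \right)} - 19301} = 36 - - \frac{28307}{142^{2} - 19301} = 36 - - \frac{28307}{20164 - 19301} = 36 - - \frac{28307}{863} = 36 + \frac{28307}{863} = \frac{59375}{863}$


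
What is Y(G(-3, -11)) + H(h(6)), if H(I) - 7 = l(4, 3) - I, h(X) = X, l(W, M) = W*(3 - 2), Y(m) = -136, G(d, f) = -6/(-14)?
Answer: -131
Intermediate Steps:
G(d, f) = 3/7 (G(d, f) = -6*(-1/14) = 3/7)
l(W, M) = W (l(W, M) = W*1 = W)
H(I) = 11 - I (H(I) = 7 + (4 - I) = 11 - I)
Y(G(-3, -11)) + H(h(6)) = -136 + (11 - 1*6) = -136 + (11 - 6) = -136 + 5 = -131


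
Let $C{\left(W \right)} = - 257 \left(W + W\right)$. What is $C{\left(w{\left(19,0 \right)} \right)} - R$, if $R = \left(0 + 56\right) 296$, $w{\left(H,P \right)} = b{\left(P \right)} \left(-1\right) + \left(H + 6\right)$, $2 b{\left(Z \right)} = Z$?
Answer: $-29426$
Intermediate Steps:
$b{\left(Z \right)} = \frac{Z}{2}$
$w{\left(H,P \right)} = 6 + H - \frac{P}{2}$ ($w{\left(H,P \right)} = \frac{P}{2} \left(-1\right) + \left(H + 6\right) = - \frac{P}{2} + \left(6 + H\right) = 6 + H - \frac{P}{2}$)
$C{\left(W \right)} = - 514 W$ ($C{\left(W \right)} = - 257 \cdot 2 W = - 514 W$)
$R = 16576$ ($R = 56 \cdot 296 = 16576$)
$C{\left(w{\left(19,0 \right)} \right)} - R = - 514 \left(6 + 19 - 0\right) - 16576 = - 514 \left(6 + 19 + 0\right) - 16576 = \left(-514\right) 25 - 16576 = -12850 - 16576 = -29426$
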